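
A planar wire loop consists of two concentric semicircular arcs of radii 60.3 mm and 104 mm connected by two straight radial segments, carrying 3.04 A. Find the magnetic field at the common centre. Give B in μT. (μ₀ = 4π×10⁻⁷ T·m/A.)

The radial connectors point toward the centre, so dl × r̂ = 0 and they contribute nothing.
Each semicircle gives μ₀I/(4R): inner arc 1.58×10⁻⁵ T, outer arc 9.18×10⁻⁶ T.
The two arcs carry current in opposite angular senses, so their fields oppose: B = |1.58×10⁻⁵ − 9.18×10⁻⁶| = 6.66×10⁻⁶ T.

B ≈ 6.66 μT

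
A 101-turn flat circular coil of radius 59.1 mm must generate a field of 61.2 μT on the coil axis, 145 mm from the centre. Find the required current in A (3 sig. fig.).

I ≈ 1.06 A

For an N-turn coil, B = Nμ₀IR²/[2(R²+z²)^(3/2)] with R = 0.0591 m, z = 0.145 m, so I = 2B(R²+z²)^(3/2)/(Nμ₀R²) = 2 × 6.12×10⁻⁵ × 3.84×10⁻³ / (101 × 4π×10⁻⁷ × 0.003493) = 1.06 A.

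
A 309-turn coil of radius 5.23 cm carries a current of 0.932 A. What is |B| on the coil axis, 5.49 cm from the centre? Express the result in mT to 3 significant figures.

For an N-turn flat coil, B = Nμ₀IR²/[2(R²+z²)^(3/2)] with R = 0.0523 m, z = 0.0549 m.
B = 309 × 3.67×10⁻⁶ T = 1.14×10⁻³ T.

B ≈ 1.14 mT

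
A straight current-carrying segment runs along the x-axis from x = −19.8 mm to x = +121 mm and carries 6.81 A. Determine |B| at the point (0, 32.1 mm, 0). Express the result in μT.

B ≈ 31.6 μT

For a finite straight segment, B = (μ₀I/4πd)(sinθ₁ + sinθ₂), where θ₁, θ₂ are the angles from the perpendicular to each end.
The perpendicular distance is d = 0.0321 m; the end-offsets along the wire are a = 0.0198 m and b = 0.121 m.
sinθ₁ = 0.0198/√(0.0198²+0.0321²) = 0.5250; sinθ₂ = 0.121/√(0.121²+0.0321²) = 0.9666.
B = (4π×10⁻⁷ × 6.81) / (4π × 0.0321) × (0.5250 + 0.9666) = 3.16×10⁻⁵ T.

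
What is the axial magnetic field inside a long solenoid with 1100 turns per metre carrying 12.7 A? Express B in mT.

Inside a long solenoid, B = μ₀nI with n = 1100 turns/m.
B = 4π×10⁻⁷ × 1100 × 12.7 = 1.76×10⁻² T.

B ≈ 17.6 mT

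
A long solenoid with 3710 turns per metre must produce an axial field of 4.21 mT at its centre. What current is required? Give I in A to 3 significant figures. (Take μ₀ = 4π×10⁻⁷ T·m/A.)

Inside a long solenoid B = μ₀nI with n = 3710 m⁻¹, so I = B/(μ₀n).
I = 4.21×10⁻³ / (4π×10⁻⁷ × 3710) = 0.903 A.

I ≈ 0.903 A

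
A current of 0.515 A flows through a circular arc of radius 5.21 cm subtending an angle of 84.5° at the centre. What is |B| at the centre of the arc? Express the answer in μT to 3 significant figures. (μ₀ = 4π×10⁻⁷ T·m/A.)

B ≈ 1.46 μT

The Biot–Savart field of a circular arc at its centre is B = μ₀Iφ/(4πR), with φ = 1.475 rad.
B = (4π×10⁻⁷ × 0.515 × 1.475) / (4π × 0.0521) = 1.46×10⁻⁶ T.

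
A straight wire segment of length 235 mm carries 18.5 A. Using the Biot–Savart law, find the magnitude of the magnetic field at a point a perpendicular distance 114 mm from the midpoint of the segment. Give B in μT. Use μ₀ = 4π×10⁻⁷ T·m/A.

B ≈ 23.3 μT

For a finite straight segment, B = (μ₀I/4πd)(sinθ₁ + sinθ₂), where θ₁, θ₂ are the angles from the perpendicular to each end.
The perpendicular from the point meets the wire at its midpoint, so each end is L/2 = 0.1175 m away along the wire.
sinθ₁ = 0.1175/√(0.1175²+0.114²) = 0.7177; sinθ₂ = 0.1175/√(0.1175²+0.114²) = 0.7177.
B = (4π×10⁻⁷ × 18.5) / (4π × 0.114) × (0.7177 + 0.7177) = 2.33×10⁻⁵ T.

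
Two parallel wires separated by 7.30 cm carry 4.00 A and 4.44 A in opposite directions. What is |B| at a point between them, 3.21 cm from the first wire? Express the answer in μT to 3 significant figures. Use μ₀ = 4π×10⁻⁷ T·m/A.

Each long wire gives B = μ₀I/(2πd). Distances are d₁ = 0.0321 m and d₂ = 0.0409 m.
B₁ = 2.49×10⁻⁵ T, B₂ = 2.17×10⁻⁵ T.
Between antiparallel currents both contributions point the same way, so they add. B = B₁ + B₂ = 2.49×10⁻⁵ + 2.17×10⁻⁵ = 4.66×10⁻⁵ T.

B ≈ 46.6 μT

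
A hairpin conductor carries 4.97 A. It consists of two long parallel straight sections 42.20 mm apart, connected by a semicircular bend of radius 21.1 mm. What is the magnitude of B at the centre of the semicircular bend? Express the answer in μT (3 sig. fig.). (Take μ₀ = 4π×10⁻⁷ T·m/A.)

B ≈ 121 μT

The semicircular arc contributes B_arc = μ₀I·π/(4πR) = μ₀I/(4R) = 7.40×10⁻⁵ T.
Each semi-infinite lead is at perpendicular distance R = 0.0211 m from the centre, with the perpendicular foot at its near end, so it contributes μ₀I/(4πR); both point the same way, together 4.71×10⁻⁵ T.
Arc and leads all point the same direction: B = 7.40×10⁻⁵ + 4.71×10⁻⁵ = 1.21×10⁻⁴ T.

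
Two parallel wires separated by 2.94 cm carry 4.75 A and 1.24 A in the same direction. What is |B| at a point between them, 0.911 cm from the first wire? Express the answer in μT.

B ≈ 92.1 μT

Each long wire gives B = μ₀I/(2πd). Distances are d₁ = 0.00911 m and d₂ = 0.02029 m.
B₁ = 1.04×10⁻⁴ T, B₂ = 1.22×10⁻⁵ T.
Between parallel currents the two contributions point in opposite directions, so they subtract. B = |B₁ − B₂| = |1.04×10⁻⁴ − 1.22×10⁻⁵| = 9.21×10⁻⁵ T.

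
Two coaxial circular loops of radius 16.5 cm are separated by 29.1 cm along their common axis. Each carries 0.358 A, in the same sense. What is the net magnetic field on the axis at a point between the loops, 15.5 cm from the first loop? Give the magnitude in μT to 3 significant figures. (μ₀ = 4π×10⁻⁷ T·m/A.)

Each loop contributes B = μ₀IR²/[2(R²+z²)^(3/2)] on the axis, with z measured from that loop.
Loop 1 (z = 0.155 m): B₁ = 5.28×10⁻⁷ T. Loop 2 (z = 0.136 m): B₂ = 6.26×10⁻⁷ T.
The fields add: B = B₁ + B₂ = 1.15×10⁻⁶ T.

B ≈ 1.15 μT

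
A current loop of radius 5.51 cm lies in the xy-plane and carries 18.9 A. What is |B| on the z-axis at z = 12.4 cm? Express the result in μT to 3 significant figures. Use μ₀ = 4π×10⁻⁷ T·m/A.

B ≈ 14.4 μT

On the axis of a circular loop, B = μ₀IR² / [2(R²+z²)^(3/2)].
R² + z² = (0.0551)² + (0.124)² = 0.01841 m², and (R²+z²)^(3/2) = 2.50×10⁻³ m³.
B = (4π×10⁻⁷ × 18.9 × 0.003036) / (2 × 2.50×10⁻³) = 1.44×10⁻⁵ T.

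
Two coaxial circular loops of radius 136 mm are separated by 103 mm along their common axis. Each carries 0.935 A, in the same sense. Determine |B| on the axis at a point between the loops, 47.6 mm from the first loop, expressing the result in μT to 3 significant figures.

B ≈ 7.06 μT

Each loop contributes B = μ₀IR²/[2(R²+z²)^(3/2)] on the axis, with z measured from that loop.
Loop 1 (z = 0.0476 m): B₁ = 3.63×10⁻⁶ T. Loop 2 (z = 0.0554 m): B₂ = 3.43×10⁻⁶ T.
The fields add: B = B₁ + B₂ = 7.06×10⁻⁶ T.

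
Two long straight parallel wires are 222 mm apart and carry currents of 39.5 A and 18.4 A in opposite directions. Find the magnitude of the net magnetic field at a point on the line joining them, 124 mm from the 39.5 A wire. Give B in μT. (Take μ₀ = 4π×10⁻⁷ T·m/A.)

Each long wire gives B = μ₀I/(2πd). Distances are d₁ = 0.124 m and d₂ = 0.098 m.
B₁ = 6.37×10⁻⁵ T, B₂ = 3.76×10⁻⁵ T.
Between antiparallel currents both contributions point the same way, so they add. B = B₁ + B₂ = 6.37×10⁻⁵ + 3.76×10⁻⁵ = 1.01×10⁻⁴ T.

B ≈ 101 μT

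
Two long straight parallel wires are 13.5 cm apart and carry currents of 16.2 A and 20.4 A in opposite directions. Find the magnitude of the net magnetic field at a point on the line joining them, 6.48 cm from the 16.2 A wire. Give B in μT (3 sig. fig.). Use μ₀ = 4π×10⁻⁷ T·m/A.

Each long wire gives B = μ₀I/(2πd). Distances are d₁ = 0.0648 m and d₂ = 0.0702 m.
B₁ = 5.00×10⁻⁵ T, B₂ = 5.81×10⁻⁵ T.
Between antiparallel currents both contributions point the same way, so they add. B = B₁ + B₂ = 5.00×10⁻⁵ + 5.81×10⁻⁵ = 1.08×10⁻⁴ T.

B ≈ 108 μT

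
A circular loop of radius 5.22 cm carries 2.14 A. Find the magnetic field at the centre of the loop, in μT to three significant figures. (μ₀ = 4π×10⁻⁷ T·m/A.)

At the centre of a circular loop the Biot–Savart law gives B = μ₀I/(2R).
B = (4π×10⁻⁷ × 2.14) / (2 × 0.0522) = 2.58×10⁻⁵ T.

B ≈ 25.8 μT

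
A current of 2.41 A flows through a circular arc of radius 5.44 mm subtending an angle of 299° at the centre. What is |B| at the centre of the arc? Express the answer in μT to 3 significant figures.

The Biot–Savart field of a circular arc at its centre is B = μ₀Iφ/(4πR), with φ = 5.219 rad.
B = (4π×10⁻⁷ × 2.41 × 5.219) / (4π × 0.00544) = 2.31×10⁻⁴ T.

B ≈ 231 μT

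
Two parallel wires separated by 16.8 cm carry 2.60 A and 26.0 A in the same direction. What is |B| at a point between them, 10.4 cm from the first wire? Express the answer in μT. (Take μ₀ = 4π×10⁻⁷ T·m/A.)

Each long wire gives B = μ₀I/(2πd). Distances are d₁ = 0.104 m and d₂ = 0.064 m.
B₁ = 5.00×10⁻⁶ T, B₂ = 8.12×10⁻⁵ T.
Between parallel currents the two contributions point in opposite directions, so they subtract. B = |B₁ − B₂| = |5.00×10⁻⁶ − 8.12×10⁻⁵| = 7.62×10⁻⁵ T.

B ≈ 76.2 μT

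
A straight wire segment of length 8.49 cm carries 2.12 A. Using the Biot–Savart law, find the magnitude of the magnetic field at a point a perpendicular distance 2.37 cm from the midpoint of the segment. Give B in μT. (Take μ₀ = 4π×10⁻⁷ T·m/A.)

B ≈ 15.6 μT

For a finite straight segment, B = (μ₀I/4πd)(sinθ₁ + sinθ₂), where θ₁, θ₂ are the angles from the perpendicular to each end.
The perpendicular from the point meets the wire at its midpoint, so each end is L/2 = 0.04245 m away along the wire.
sinθ₁ = 0.04245/√(0.04245²+0.0237²) = 0.8731; sinθ₂ = 0.04245/√(0.04245²+0.0237²) = 0.8731.
B = (4π×10⁻⁷ × 2.12) / (4π × 0.0237) × (0.8731 + 0.8731) = 1.56×10⁻⁵ T.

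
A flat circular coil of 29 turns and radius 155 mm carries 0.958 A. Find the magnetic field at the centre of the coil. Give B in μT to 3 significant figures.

B ≈ 113 μT

For an N-turn flat coil, B = Nμ₀I/(2R) with R = 0.155 m.
B = 29 × 3.88×10⁻⁶ T = 1.13×10⁻⁴ T.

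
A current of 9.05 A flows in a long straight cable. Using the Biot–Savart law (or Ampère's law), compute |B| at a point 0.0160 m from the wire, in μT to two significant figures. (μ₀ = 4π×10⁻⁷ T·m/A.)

B ≈ 110 μT

For an infinitely long straight wire, B = μ₀I/(2πd).
B = (4π×10⁻⁷ × 9.05) / (2π × 0.016) = 1.13×10⁻⁴ T.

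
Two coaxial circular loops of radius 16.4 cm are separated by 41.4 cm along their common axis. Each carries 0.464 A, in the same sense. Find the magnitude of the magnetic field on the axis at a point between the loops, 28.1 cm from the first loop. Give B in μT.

Each loop contributes B = μ₀IR²/[2(R²+z²)^(3/2)] on the axis, with z measured from that loop.
Loop 1 (z = 0.281 m): B₁ = 2.28×10⁻⁷ T. Loop 2 (z = 0.133 m): B₂ = 8.33×10⁻⁷ T.
The fields add: B = B₁ + B₂ = 1.06×10⁻⁶ T.

B ≈ 1.06 μT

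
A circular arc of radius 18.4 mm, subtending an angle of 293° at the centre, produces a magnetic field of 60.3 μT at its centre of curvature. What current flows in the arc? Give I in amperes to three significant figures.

I ≈ 2.17 A

For a circular arc, B = μ₀Iφ/(4πR) with φ in radians; here φ = 5.114 rad.
So I = 4πRB/(μ₀φ) = 4π × 0.0184 × 6.03×10⁻⁵ / (4π×10⁻⁷ × 5.114) = 2.17 A.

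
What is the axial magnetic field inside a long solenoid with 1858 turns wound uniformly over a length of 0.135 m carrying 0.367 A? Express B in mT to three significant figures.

Inside a long solenoid, B = μ₀nI with n = 1.376×10⁴ turns/m.
B = 4π×10⁻⁷ × 1.376×10⁴ × 0.367 = 6.35×10⁻³ T.

B ≈ 6.35 mT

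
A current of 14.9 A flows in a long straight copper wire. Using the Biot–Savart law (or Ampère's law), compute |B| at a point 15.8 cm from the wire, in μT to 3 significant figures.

B ≈ 18.9 μT

For an infinitely long straight wire, B = μ₀I/(2πd).
B = (4π×10⁻⁷ × 14.9) / (2π × 0.158) = 1.89×10⁻⁵ T.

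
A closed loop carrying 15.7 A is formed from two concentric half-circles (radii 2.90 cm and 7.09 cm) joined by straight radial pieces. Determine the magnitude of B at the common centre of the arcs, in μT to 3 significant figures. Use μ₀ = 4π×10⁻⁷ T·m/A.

B ≈ 101 μT

The radial connectors point toward the centre, so dl × r̂ = 0 and they contribute nothing.
Each semicircle gives μ₀I/(4R): inner arc 1.70×10⁻⁴ T, outer arc 6.96×10⁻⁵ T.
The two arcs carry current in opposite angular senses, so their fields oppose: B = |1.70×10⁻⁴ − 6.96×10⁻⁵| = 1.01×10⁻⁴ T.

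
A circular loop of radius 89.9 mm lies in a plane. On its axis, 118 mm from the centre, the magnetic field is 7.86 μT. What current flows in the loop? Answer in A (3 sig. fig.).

On the axis of a loop, B = μ₀IR²/[2(R²+z²)^(3/2)], so I = 2B(R²+z²)^(3/2)/(μ₀R²).
R² + z² = 0.008082 + 0.01392 = 0.02201 m²; raised to 3/2 gives 3.26×10⁻³ m³.
I = 2 × 7.86×10⁻⁶ × 3.26×10⁻³ / (1.26×10⁻⁶ × 0.008082) = 5.05 A.

I ≈ 5.05 A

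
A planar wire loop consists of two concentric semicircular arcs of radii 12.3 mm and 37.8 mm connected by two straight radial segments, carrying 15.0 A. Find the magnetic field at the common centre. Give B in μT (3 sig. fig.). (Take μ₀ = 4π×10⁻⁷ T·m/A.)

B ≈ 258 μT

The radial connectors point toward the centre, so dl × r̂ = 0 and they contribute nothing.
Each semicircle gives μ₀I/(4R): inner arc 3.83×10⁻⁴ T, outer arc 1.25×10⁻⁴ T.
The two arcs carry current in opposite angular senses, so their fields oppose: B = |3.83×10⁻⁴ − 1.25×10⁻⁴| = 2.58×10⁻⁴ T.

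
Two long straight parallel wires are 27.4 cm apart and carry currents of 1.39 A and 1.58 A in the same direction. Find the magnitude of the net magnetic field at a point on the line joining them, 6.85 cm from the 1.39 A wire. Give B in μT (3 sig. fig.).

Each long wire gives B = μ₀I/(2πd). Distances are d₁ = 0.0685 m and d₂ = 0.2055 m.
B₁ = 4.06×10⁻⁶ T, B₂ = 1.54×10⁻⁶ T.
Between parallel currents the two contributions point in opposite directions, so they subtract. B = |B₁ − B₂| = |4.06×10⁻⁶ − 1.54×10⁻⁶| = 2.52×10⁻⁶ T.

B ≈ 2.52 μT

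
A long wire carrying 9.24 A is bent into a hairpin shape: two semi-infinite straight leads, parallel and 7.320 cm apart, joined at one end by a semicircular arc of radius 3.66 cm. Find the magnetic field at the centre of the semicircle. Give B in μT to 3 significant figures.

The semicircular arc contributes B_arc = μ₀I·π/(4πR) = μ₀I/(4R) = 7.93×10⁻⁵ T.
Each semi-infinite lead is at perpendicular distance R = 0.0366 m from the centre, with the perpendicular foot at its near end, so it contributes μ₀I/(4πR); both point the same way, together 5.05×10⁻⁵ T.
Arc and leads all point the same direction: B = 7.93×10⁻⁵ + 5.05×10⁻⁵ = 1.30×10⁻⁴ T.

B ≈ 130 μT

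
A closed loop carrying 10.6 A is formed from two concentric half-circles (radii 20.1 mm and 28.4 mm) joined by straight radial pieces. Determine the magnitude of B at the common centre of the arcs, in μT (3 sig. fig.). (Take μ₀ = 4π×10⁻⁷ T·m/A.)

The radial connectors point toward the centre, so dl × r̂ = 0 and they contribute nothing.
Each semicircle gives μ₀I/(4R): inner arc 1.66×10⁻⁴ T, outer arc 1.17×10⁻⁴ T.
The two arcs carry current in opposite angular senses, so their fields oppose: B = |1.66×10⁻⁴ − 1.17×10⁻⁴| = 4.84×10⁻⁵ T.

B ≈ 48.4 μT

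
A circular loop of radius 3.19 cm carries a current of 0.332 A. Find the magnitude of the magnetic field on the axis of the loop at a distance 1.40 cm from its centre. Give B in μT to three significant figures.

B ≈ 5.02 μT

On the axis of a circular loop, B = μ₀IR² / [2(R²+z²)^(3/2)].
R² + z² = (0.0319)² + (0.014)² = 0.001214 m², and (R²+z²)^(3/2) = 4.23×10⁻⁵ m³.
B = (4π×10⁻⁷ × 0.332 × 0.001018) / (2 × 4.23×10⁻⁵) = 5.02×10⁻⁶ T.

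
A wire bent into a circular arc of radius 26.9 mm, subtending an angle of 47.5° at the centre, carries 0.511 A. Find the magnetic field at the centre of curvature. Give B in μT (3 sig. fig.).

B ≈ 1.57 μT

The Biot–Savart field of a circular arc at its centre is B = μ₀Iφ/(4πR), with φ = 0.829 rad.
B = (4π×10⁻⁷ × 0.511 × 0.829) / (4π × 0.0269) = 1.57×10⁻⁶ T.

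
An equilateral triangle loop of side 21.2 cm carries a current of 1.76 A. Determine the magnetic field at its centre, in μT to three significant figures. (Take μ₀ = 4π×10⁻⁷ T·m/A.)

Each side is a finite straight segment at perpendicular distance d = a/(2 tan(π/3)) = 0.0612 m from the centre, with end-angles ±π/3.
One side contributes B₁ = (μ₀I/4πd)·2 sin(π/3) = 4.98×10⁻⁶ T.
All 3 sides add in the same direction: B = 3 × 4.98×10⁻⁶ = 1.49×10⁻⁵ T.

B ≈ 14.9 μT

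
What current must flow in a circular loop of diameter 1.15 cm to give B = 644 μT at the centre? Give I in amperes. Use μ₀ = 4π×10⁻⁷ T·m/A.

At the centre of a circular loop B = μ₀I/(2R), so I = 2RB/μ₀.
With R = 0.00575 m, I = 2 × 0.00575 × 6.44×10⁻⁴ / (4π×10⁻⁷) = 5.89 A.

I ≈ 5.89 A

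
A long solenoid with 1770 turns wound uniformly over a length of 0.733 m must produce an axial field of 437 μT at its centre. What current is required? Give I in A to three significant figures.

Inside a long solenoid B = μ₀nI with n = 2415 m⁻¹, so I = B/(μ₀n).
I = 4.37×10⁻⁴ / (4π×10⁻⁷ × 2415) = 0.144 A.

I ≈ 0.144 A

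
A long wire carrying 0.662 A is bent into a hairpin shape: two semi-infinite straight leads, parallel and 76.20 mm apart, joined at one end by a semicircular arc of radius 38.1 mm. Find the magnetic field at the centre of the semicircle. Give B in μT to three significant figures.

B ≈ 8.93 μT

The semicircular arc contributes B_arc = μ₀I·π/(4πR) = μ₀I/(4R) = 5.46×10⁻⁶ T.
Each semi-infinite lead is at perpendicular distance R = 0.0381 m from the centre, with the perpendicular foot at its near end, so it contributes μ₀I/(4πR); both point the same way, together 3.48×10⁻⁶ T.
Arc and leads all point the same direction: B = 5.46×10⁻⁶ + 3.48×10⁻⁶ = 8.93×10⁻⁶ T.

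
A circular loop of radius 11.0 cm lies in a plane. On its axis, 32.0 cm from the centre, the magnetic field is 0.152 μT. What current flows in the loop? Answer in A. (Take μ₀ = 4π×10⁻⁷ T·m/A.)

I ≈ 0.775 A

On the axis of a loop, B = μ₀IR²/[2(R²+z²)^(3/2)], so I = 2B(R²+z²)^(3/2)/(μ₀R²).
R² + z² = 0.0121 + 0.1024 = 0.1145 m²; raised to 3/2 gives 3.87×10⁻² m³.
I = 2 × 1.52×10⁻⁷ × 3.87×10⁻² / (1.26×10⁻⁶ × 0.0121) = 0.775 A.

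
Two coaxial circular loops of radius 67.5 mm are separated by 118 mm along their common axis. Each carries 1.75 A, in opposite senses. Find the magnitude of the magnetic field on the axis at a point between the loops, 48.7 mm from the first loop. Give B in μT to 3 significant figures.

B ≈ 3.15 μT

Each loop contributes B = μ₀IR²/[2(R²+z²)^(3/2)] on the axis, with z measured from that loop.
Loop 1 (z = 0.0487 m): B₁ = 8.69×10⁻⁶ T. Loop 2 (z = 0.0693 m): B₂ = 5.53×10⁻⁶ T.
The fields oppose: B = |B₁ − B₂| = 3.15×10⁻⁶ T.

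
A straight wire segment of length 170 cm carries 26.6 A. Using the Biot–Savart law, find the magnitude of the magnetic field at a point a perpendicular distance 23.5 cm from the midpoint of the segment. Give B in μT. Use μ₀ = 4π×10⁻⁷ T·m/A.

For a finite straight segment, B = (μ₀I/4πd)(sinθ₁ + sinθ₂), where θ₁, θ₂ are the angles from the perpendicular to each end.
The perpendicular from the point meets the wire at its midpoint, so each end is L/2 = 0.85 m away along the wire.
sinθ₁ = 0.85/√(0.85²+0.235²) = 0.9638; sinθ₂ = 0.85/√(0.85²+0.235²) = 0.9638.
B = (4π×10⁻⁷ × 26.6) / (4π × 0.235) × (0.9638 + 0.9638) = 2.18×10⁻⁵ T.

B ≈ 21.8 μT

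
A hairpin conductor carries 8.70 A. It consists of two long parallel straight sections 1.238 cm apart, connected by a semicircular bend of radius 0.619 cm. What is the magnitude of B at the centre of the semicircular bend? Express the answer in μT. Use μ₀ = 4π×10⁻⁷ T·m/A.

The semicircular arc contributes B_arc = μ₀I·π/(4πR) = μ₀I/(4R) = 4.42×10⁻⁴ T.
Each semi-infinite lead is at perpendicular distance R = 0.00619 m from the centre, with the perpendicular foot at its near end, so it contributes μ₀I/(4πR); both point the same way, together 2.81×10⁻⁴ T.
Arc and leads all point the same direction: B = 4.42×10⁻⁴ + 2.81×10⁻⁴ = 7.23×10⁻⁴ T.

B ≈ 723 μT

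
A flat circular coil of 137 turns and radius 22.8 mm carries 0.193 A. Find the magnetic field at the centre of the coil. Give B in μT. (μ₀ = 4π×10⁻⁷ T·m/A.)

B ≈ 729 μT

For an N-turn flat coil, B = Nμ₀I/(2R) with R = 0.0228 m.
B = 137 × 5.32×10⁻⁶ T = 7.29×10⁻⁴ T.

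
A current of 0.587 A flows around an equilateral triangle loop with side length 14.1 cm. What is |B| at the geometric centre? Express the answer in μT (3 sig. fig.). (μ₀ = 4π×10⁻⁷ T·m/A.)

Each side is a finite straight segment at perpendicular distance d = a/(2 tan(π/3)) = 0.0407 m from the centre, with end-angles ±π/3.
One side contributes B₁ = (μ₀I/4πd)·2 sin(π/3) = 2.50×10⁻⁶ T.
All 3 sides add in the same direction: B = 3 × 2.50×10⁻⁶ = 7.49×10⁻⁶ T.

B ≈ 7.49 μT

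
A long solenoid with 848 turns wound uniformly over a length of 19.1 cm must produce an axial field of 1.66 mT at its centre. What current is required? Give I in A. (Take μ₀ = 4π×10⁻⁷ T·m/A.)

Inside a long solenoid B = μ₀nI with n = 4440 m⁻¹, so I = B/(μ₀n).
I = 1.66×10⁻³ / (4π×10⁻⁷ × 4440) = 0.298 A.

I ≈ 0.298 A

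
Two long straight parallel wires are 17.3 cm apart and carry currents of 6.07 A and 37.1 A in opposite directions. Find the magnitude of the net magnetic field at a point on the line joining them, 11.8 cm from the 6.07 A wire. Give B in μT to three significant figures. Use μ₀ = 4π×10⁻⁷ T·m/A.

Each long wire gives B = μ₀I/(2πd). Distances are d₁ = 0.118 m and d₂ = 0.055 m.
B₁ = 1.03×10⁻⁵ T, B₂ = 1.35×10⁻⁴ T.
Between antiparallel currents both contributions point the same way, so they add. B = B₁ + B₂ = 1.03×10⁻⁵ + 1.35×10⁻⁴ = 1.45×10⁻⁴ T.

B ≈ 145 μT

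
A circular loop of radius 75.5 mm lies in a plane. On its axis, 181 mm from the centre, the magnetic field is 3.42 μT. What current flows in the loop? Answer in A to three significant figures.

On the axis of a loop, B = μ₀IR²/[2(R²+z²)^(3/2)], so I = 2B(R²+z²)^(3/2)/(μ₀R²).
R² + z² = 0.0057 + 0.03276 = 0.03846 m²; raised to 3/2 gives 7.54×10⁻³ m³.
I = 2 × 3.42×10⁻⁶ × 7.54×10⁻³ / (1.26×10⁻⁶ × 0.0057) = 7.20 A.

I ≈ 7.20 A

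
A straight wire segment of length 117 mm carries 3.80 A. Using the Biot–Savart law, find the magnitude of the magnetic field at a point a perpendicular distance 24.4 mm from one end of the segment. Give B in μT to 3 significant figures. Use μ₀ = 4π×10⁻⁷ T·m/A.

B ≈ 15.2 μT

For a finite straight segment, B = (μ₀I/4πd)(sinθ₁ + sinθ₂), where θ₁, θ₂ are the angles from the perpendicular to each end.
The perpendicular foot is at one end, so the two end-offsets along the wire are 0 and L = 0.117 m.
sinθ₁ = 0/√(0²+0.0244²) = 0.0000; sinθ₂ = 0.117/√(0.117²+0.0244²) = 0.9789.
B = (4π×10⁻⁷ × 3.80) / (4π × 0.0244) × (0.0000 + 0.9789) = 1.52×10⁻⁵ T.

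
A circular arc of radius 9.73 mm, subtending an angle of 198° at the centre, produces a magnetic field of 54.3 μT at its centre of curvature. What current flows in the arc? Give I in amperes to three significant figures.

For a circular arc, B = μ₀Iφ/(4πR) with φ in radians; here φ = 3.456 rad.
So I = 4πRB/(μ₀φ) = 4π × 0.00973 × 5.43×10⁻⁵ / (4π×10⁻⁷ × 3.456) = 1.53 A.

I ≈ 1.53 A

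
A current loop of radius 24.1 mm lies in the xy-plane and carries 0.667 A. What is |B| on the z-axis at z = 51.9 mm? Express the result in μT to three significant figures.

On the axis of a circular loop, B = μ₀IR² / [2(R²+z²)^(3/2)].
R² + z² = (0.0241)² + (0.0519)² = 0.003274 m², and (R²+z²)^(3/2) = 1.87×10⁻⁴ m³.
B = (4π×10⁻⁷ × 0.667 × 0.0005808) / (2 × 1.87×10⁻⁴) = 1.30×10⁻⁶ T.

B ≈ 1.30 μT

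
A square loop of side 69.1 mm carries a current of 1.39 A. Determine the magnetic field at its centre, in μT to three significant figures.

B ≈ 22.8 μT

Each side is a finite straight segment at perpendicular distance d = a/(2 tan(π/4)) = 0.03455 m from the centre, with end-angles ±π/4.
One side contributes B₁ = (μ₀I/4πd)·2 sin(π/4) = 5.69×10⁻⁶ T.
All 4 sides add in the same direction: B = 4 × 5.69×10⁻⁶ = 2.28×10⁻⁵ T.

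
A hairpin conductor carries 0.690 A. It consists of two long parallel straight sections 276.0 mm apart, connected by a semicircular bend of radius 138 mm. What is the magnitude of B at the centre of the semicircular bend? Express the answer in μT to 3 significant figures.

B ≈ 2.57 μT

The semicircular arc contributes B_arc = μ₀I·π/(4πR) = μ₀I/(4R) = 1.57×10⁻⁶ T.
Each semi-infinite lead is at perpendicular distance R = 0.138 m from the centre, with the perpendicular foot at its near end, so it contributes μ₀I/(4πR); both point the same way, together 1.00×10⁻⁶ T.
Arc and leads all point the same direction: B = 1.57×10⁻⁶ + 1.00×10⁻⁶ = 2.57×10⁻⁶ T.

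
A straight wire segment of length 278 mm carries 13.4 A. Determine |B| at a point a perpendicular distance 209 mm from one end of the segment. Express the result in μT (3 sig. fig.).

For a finite straight segment, B = (μ₀I/4πd)(sinθ₁ + sinθ₂), where θ₁, θ₂ are the angles from the perpendicular to each end.
The perpendicular foot is at one end, so the two end-offsets along the wire are 0 and L = 0.278 m.
sinθ₁ = 0/√(0²+0.209²) = 0.0000; sinθ₂ = 0.278/√(0.278²+0.209²) = 0.7993.
B = (4π×10⁻⁷ × 13.4) / (4π × 0.209) × (0.0000 + 0.7993) = 5.12×10⁻⁶ T.

B ≈ 5.12 μT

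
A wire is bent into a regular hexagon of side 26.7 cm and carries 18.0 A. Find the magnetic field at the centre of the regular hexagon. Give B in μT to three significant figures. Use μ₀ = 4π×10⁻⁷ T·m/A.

B ≈ 46.7 μT

Each side is a finite straight segment at perpendicular distance d = a/(2 tan(π/6)) = 0.2312 m from the centre, with end-angles ±π/6.
One side contributes B₁ = (μ₀I/4πd)·2 sin(π/6) = 7.78×10⁻⁶ T.
All 6 sides add in the same direction: B = 6 × 7.78×10⁻⁶ = 4.67×10⁻⁵ T.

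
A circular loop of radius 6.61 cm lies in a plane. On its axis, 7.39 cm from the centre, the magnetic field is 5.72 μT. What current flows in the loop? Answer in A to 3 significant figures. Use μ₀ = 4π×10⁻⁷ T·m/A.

On the axis of a loop, B = μ₀IR²/[2(R²+z²)^(3/2)], so I = 2B(R²+z²)^(3/2)/(μ₀R²).
R² + z² = 0.004369 + 0.005461 = 0.00983 m²; raised to 3/2 gives 9.75×10⁻⁴ m³.
I = 2 × 5.72×10⁻⁶ × 9.75×10⁻⁴ / (1.26×10⁻⁶ × 0.004369) = 2.03 A.

I ≈ 2.03 A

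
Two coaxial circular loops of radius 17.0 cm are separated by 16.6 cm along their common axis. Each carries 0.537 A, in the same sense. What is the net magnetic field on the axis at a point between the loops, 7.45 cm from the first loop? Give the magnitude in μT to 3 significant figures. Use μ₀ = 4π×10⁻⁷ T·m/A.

Each loop contributes B = μ₀IR²/[2(R²+z²)^(3/2)] on the axis, with z measured from that loop.
Loop 1 (z = 0.0745 m): B₁ = 1.52×10⁻⁶ T. Loop 2 (z = 0.0915 m): B₂ = 1.36×10⁻⁶ T.
The fields add: B = B₁ + B₂ = 2.88×10⁻⁶ T.

B ≈ 2.88 μT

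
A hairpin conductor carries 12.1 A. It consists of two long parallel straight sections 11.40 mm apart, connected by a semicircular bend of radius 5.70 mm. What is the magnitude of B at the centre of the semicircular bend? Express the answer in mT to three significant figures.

B ≈ 1.09 mT

The semicircular arc contributes B_arc = μ₀I·π/(4πR) = μ₀I/(4R) = 6.67×10⁻⁴ T.
Each semi-infinite lead is at perpendicular distance R = 0.0057 m from the centre, with the perpendicular foot at its near end, so it contributes μ₀I/(4πR); both point the same way, together 4.25×10⁻⁴ T.
Arc and leads all point the same direction: B = 6.67×10⁻⁴ + 4.25×10⁻⁴ = 1.09×10⁻³ T.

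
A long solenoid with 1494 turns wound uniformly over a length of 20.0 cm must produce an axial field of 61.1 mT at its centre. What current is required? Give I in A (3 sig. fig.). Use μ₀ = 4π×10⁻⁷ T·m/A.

I ≈ 6.51 A

Inside a long solenoid B = μ₀nI with n = 7470 m⁻¹, so I = B/(μ₀n).
I = 6.11×10⁻² / (4π×10⁻⁷ × 7470) = 6.51 A.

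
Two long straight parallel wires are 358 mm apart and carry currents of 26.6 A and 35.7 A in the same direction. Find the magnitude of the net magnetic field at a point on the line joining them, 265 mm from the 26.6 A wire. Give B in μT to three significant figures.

B ≈ 56.7 μT

Each long wire gives B = μ₀I/(2πd). Distances are d₁ = 0.265 m and d₂ = 0.093 m.
B₁ = 2.01×10⁻⁵ T, B₂ = 7.68×10⁻⁵ T.
Between parallel currents the two contributions point in opposite directions, so they subtract. B = |B₁ − B₂| = |2.01×10⁻⁵ − 7.68×10⁻⁵| = 5.67×10⁻⁵ T.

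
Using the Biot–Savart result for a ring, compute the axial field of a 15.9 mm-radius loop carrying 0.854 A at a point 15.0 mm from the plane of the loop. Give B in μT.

On the axis of a circular loop, B = μ₀IR² / [2(R²+z²)^(3/2)].
R² + z² = (0.0159)² + (0.015)² = 0.0004778 m², and (R²+z²)^(3/2) = 1.04×10⁻⁵ m³.
B = (4π×10⁻⁷ × 0.854 × 0.0002528) / (2 × 1.04×10⁻⁵) = 1.30×10⁻⁵ T.

B ≈ 13.0 μT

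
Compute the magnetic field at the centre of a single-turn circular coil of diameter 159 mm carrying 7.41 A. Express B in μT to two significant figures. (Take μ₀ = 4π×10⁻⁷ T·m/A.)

B ≈ 59 μT

At the centre of a circular loop the Biot–Savart law gives B = μ₀I/(2R) (so R = 0.0795 m).
B = (4π×10⁻⁷ × 7.41) / (2 × 0.0795) = 5.86×10⁻⁵ T.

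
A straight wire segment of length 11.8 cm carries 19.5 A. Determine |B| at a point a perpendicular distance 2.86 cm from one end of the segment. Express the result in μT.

B ≈ 66.3 μT

For a finite straight segment, B = (μ₀I/4πd)(sinθ₁ + sinθ₂), where θ₁, θ₂ are the angles from the perpendicular to each end.
The perpendicular foot is at one end, so the two end-offsets along the wire are 0 and L = 0.118 m.
sinθ₁ = 0/√(0²+0.0286²) = 0.0000; sinθ₂ = 0.118/√(0.118²+0.0286²) = 0.9719.
B = (4π×10⁻⁷ × 19.5) / (4π × 0.0286) × (0.0000 + 0.9719) = 6.63×10⁻⁵ T.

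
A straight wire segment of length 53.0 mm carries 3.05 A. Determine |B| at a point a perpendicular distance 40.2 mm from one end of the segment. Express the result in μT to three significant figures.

For a finite straight segment, B = (μ₀I/4πd)(sinθ₁ + sinθ₂), where θ₁, θ₂ are the angles from the perpendicular to each end.
The perpendicular foot is at one end, so the two end-offsets along the wire are 0 and L = 0.053 m.
sinθ₁ = 0/√(0²+0.0402²) = 0.0000; sinθ₂ = 0.053/√(0.053²+0.0402²) = 0.7967.
B = (4π×10⁻⁷ × 3.05) / (4π × 0.0402) × (0.0000 + 0.7967) = 6.04×10⁻⁶ T.

B ≈ 6.04 μT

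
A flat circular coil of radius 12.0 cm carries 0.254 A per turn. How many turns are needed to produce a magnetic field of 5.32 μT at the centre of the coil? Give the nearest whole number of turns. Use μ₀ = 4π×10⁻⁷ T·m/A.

For an N-turn coil, B = Nμ₀I/(2R). A single turn gives B₁ = 1.33×10⁻⁶ T with R = 0.12 m.
N = B/B₁ = 5.32×10⁻⁶ / 1.33×10⁻⁶ = 4.00.

N = 4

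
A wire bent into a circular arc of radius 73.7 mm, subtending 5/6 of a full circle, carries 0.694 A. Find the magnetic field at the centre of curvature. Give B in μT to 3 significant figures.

The Biot–Savart field of a circular arc at its centre is B = μ₀Iφ/(4πR), with φ = 5.236 rad.
B = (4π×10⁻⁷ × 0.694 × 5.236) / (4π × 0.0737) = 4.93×10⁻⁶ T.

B ≈ 4.93 μT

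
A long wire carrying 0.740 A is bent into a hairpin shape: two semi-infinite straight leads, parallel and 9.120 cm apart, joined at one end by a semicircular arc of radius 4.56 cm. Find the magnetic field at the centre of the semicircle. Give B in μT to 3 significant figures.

The semicircular arc contributes B_arc = μ₀I·π/(4πR) = μ₀I/(4R) = 5.10×10⁻⁶ T.
Each semi-infinite lead is at perpendicular distance R = 0.0456 m from the centre, with the perpendicular foot at its near end, so it contributes μ₀I/(4πR); both point the same way, together 3.25×10⁻⁶ T.
Arc and leads all point the same direction: B = 5.10×10⁻⁶ + 3.25×10⁻⁶ = 8.34×10⁻⁶ T.

B ≈ 8.34 μT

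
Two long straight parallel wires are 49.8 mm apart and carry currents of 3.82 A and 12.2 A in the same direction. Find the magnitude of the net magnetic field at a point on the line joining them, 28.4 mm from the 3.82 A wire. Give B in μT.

Each long wire gives B = μ₀I/(2πd). Distances are d₁ = 0.0284 m and d₂ = 0.0214 m.
B₁ = 2.69×10⁻⁵ T, B₂ = 1.14×10⁻⁴ T.
Between parallel currents the two contributions point in opposite directions, so they subtract. B = |B₁ − B₂| = |2.69×10⁻⁵ − 1.14×10⁻⁴| = 8.71×10⁻⁵ T.

B ≈ 87.1 μT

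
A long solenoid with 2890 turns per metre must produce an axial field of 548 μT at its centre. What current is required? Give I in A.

Inside a long solenoid B = μ₀nI with n = 2890 m⁻¹, so I = B/(μ₀n).
I = 5.48×10⁻⁴ / (4π×10⁻⁷ × 2890) = 0.151 A.

I ≈ 0.151 A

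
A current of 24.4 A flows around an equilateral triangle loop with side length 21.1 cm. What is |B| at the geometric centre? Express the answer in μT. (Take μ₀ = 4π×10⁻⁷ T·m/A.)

B ≈ 208 μT

Each side is a finite straight segment at perpendicular distance d = a/(2 tan(π/3)) = 0.06091 m from the centre, with end-angles ±π/3.
One side contributes B₁ = (μ₀I/4πd)·2 sin(π/3) = 6.94×10⁻⁵ T.
All 3 sides add in the same direction: B = 3 × 6.94×10⁻⁵ = 2.08×10⁻⁴ T.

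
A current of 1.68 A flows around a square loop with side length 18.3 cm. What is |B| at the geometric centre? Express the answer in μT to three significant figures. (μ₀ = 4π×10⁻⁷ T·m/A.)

B ≈ 10.4 μT

Each side is a finite straight segment at perpendicular distance d = a/(2 tan(π/4)) = 0.0915 m from the centre, with end-angles ±π/4.
One side contributes B₁ = (μ₀I/4πd)·2 sin(π/4) = 2.60×10⁻⁶ T.
All 4 sides add in the same direction: B = 4 × 2.60×10⁻⁶ = 1.04×10⁻⁵ T.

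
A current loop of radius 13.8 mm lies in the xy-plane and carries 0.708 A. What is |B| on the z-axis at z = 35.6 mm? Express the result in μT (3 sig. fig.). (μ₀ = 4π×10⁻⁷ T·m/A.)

On the axis of a circular loop, B = μ₀IR² / [2(R²+z²)^(3/2)].
R² + z² = (0.0138)² + (0.0356)² = 0.001458 m², and (R²+z²)^(3/2) = 5.57×10⁻⁵ m³.
B = (4π×10⁻⁷ × 0.708 × 0.0001904) / (2 × 5.57×10⁻⁵) = 1.52×10⁻⁶ T.

B ≈ 1.52 μT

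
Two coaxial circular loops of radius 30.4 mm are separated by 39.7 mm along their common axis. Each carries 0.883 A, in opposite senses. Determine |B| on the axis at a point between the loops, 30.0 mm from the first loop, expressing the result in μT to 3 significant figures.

Each loop contributes B = μ₀IR²/[2(R²+z²)^(3/2)] on the axis, with z measured from that loop.
Loop 1 (z = 0.03 m): B₁ = 6.58×10⁻⁶ T. Loop 2 (z = 0.0097 m): B₂ = 1.58×10⁻⁵ T.
The fields oppose: B = |B₁ − B₂| = 9.20×10⁻⁶ T.

B ≈ 9.20 μT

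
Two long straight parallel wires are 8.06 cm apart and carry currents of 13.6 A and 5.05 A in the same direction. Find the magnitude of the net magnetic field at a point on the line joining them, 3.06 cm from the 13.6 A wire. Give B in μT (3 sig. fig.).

B ≈ 68.7 μT

Each long wire gives B = μ₀I/(2πd). Distances are d₁ = 0.0306 m and d₂ = 0.05 m.
B₁ = 8.89×10⁻⁵ T, B₂ = 2.02×10⁻⁵ T.
Between parallel currents the two contributions point in opposite directions, so they subtract. B = |B₁ − B₂| = |8.89×10⁻⁵ − 2.02×10⁻⁵| = 6.87×10⁻⁵ T.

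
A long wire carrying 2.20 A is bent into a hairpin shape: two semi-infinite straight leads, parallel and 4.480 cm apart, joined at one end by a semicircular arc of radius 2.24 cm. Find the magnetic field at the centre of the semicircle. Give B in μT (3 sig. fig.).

The semicircular arc contributes B_arc = μ₀I·π/(4πR) = μ₀I/(4R) = 3.09×10⁻⁵ T.
Each semi-infinite lead is at perpendicular distance R = 0.0224 m from the centre, with the perpendicular foot at its near end, so it contributes μ₀I/(4πR); both point the same way, together 1.96×10⁻⁵ T.
Arc and leads all point the same direction: B = 3.09×10⁻⁵ + 1.96×10⁻⁵ = 5.05×10⁻⁵ T.

B ≈ 50.5 μT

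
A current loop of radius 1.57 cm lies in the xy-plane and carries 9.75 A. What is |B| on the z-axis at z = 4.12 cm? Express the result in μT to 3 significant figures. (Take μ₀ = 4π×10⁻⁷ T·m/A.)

On the axis of a circular loop, B = μ₀IR² / [2(R²+z²)^(3/2)].
R² + z² = (0.0157)² + (0.0412)² = 0.001944 m², and (R²+z²)^(3/2) = 8.57×10⁻⁵ m³.
B = (4π×10⁻⁷ × 9.75 × 0.0002465) / (2 × 8.57×10⁻⁵) = 1.76×10⁻⁵ T.

B ≈ 17.6 μT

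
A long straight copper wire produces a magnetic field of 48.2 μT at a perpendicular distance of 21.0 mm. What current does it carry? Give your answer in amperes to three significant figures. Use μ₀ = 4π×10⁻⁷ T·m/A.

I ≈ 5.06 A

For a long straight wire B = μ₀I/(2πd), so I = 2πdB/μ₀.
I = 2π × 0.021 × 4.82×10⁻⁵ / (4π×10⁻⁷) = 5.06 A.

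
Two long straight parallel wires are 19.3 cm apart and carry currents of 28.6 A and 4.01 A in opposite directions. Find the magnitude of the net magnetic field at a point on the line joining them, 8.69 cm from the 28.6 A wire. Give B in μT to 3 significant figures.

Each long wire gives B = μ₀I/(2πd). Distances are d₁ = 0.0869 m and d₂ = 0.1061 m.
B₁ = 6.58×10⁻⁵ T, B₂ = 7.56×10⁻⁶ T.
Between antiparallel currents both contributions point the same way, so they add. B = B₁ + B₂ = 6.58×10⁻⁵ + 7.56×10⁻⁶ = 7.34×10⁻⁵ T.

B ≈ 73.4 μT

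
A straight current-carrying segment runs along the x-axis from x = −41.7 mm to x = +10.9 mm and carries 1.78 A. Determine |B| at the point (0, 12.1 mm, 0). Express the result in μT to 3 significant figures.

B ≈ 24.0 μT

For a finite straight segment, B = (μ₀I/4πd)(sinθ₁ + sinθ₂), where θ₁, θ₂ are the angles from the perpendicular to each end.
The perpendicular distance is d = 0.0121 m; the end-offsets along the wire are a = 0.0417 m and b = 0.0109 m.
sinθ₁ = 0.0417/√(0.0417²+0.0121²) = 0.9604; sinθ₂ = 0.0109/√(0.0109²+0.0121²) = 0.6693.
B = (4π×10⁻⁷ × 1.78) / (4π × 0.0121) × (0.9604 + 0.6693) = 2.40×10⁻⁵ T.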